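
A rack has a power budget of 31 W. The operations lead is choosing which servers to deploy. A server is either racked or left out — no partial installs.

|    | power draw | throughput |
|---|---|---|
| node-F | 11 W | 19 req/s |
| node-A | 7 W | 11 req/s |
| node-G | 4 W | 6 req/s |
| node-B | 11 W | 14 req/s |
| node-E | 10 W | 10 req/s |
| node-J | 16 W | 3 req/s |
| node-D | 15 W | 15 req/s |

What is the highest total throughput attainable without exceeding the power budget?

44

Take node-F, node-A, and node-B: power draw 11 + 7 + 11 = 29 ≤ 31, throughput 19 + 11 + 14 = 44.
No other feasible combination does better.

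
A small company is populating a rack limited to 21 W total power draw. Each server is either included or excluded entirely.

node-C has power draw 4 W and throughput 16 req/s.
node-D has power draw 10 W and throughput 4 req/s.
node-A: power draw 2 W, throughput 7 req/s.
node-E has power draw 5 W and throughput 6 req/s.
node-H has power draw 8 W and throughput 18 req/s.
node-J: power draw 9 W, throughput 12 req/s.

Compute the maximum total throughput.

47

Take node-C, node-A, node-E, and node-H: power draw 4 + 2 + 5 + 8 = 19 ≤ 21, throughput 16 + 7 + 6 + 18 = 47.
No other feasible combination does better.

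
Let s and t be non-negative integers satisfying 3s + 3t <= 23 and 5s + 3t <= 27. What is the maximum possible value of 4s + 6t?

42

The continuous relaxation peaks at (0, 7.67) with value 46.00; rounding to a feasible lattice point costs some objective.
(s,t)=(0,7): 3·0+3·7=21≤23, 5·0+3·7=21≤27, objective 42.
(s,t)=(1,6): 3·1+3·6=21≤23, 5·1+3·6=23≤27, objective 40.
(s,t)=(0,6): 3·0+3·6=18≤23, 5·0+3·6=18≤27, objective 36.
No feasible integer point exceeds 42.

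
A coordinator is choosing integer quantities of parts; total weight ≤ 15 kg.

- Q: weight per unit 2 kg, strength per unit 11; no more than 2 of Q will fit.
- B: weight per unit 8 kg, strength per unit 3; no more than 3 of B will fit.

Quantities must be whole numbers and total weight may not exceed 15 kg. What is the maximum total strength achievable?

25

2×Q: weight 4 ≤ 15, strength 2·11 = 22.
2×Q and 1×B: weight 12 ≤ 15, strength 2·11 + 1·3 = 25.
Best is 25.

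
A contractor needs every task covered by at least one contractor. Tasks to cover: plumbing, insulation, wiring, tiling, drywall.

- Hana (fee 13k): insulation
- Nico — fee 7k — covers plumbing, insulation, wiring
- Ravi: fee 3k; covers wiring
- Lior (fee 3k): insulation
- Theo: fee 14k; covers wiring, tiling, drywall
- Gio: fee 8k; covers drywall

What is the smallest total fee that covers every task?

Choose Nico and Theo: together they cover plumbing, insulation, wiring, tiling, drywall — every task.
Total fee: 7 + 14 = 21.
No cover costs less than 21.

21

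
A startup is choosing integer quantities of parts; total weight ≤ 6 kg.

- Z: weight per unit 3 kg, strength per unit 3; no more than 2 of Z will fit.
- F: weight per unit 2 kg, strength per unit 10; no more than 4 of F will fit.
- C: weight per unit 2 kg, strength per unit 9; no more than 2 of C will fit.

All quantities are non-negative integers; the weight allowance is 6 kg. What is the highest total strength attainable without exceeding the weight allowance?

This is a bounded integer knapsack.
F has the best ratio (10/2); taking only F gives at most 3×10 = 30 (stopped by the weight limit).
Optimal: 3×F: weight 6 ≤ 6, strength 3·10 = 30.

30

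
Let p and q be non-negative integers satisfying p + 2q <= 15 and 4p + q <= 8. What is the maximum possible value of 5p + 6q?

42

(p,q)=(0,7): 1·0+2·7=14≤15, 4·0+1·7=7≤8, objective 42.
(p,q)=(0,6): 1·0+2·6=12≤15, 4·0+1·6=6≤8, objective 36.
Maximum is 42 at (p,q)=(0,7).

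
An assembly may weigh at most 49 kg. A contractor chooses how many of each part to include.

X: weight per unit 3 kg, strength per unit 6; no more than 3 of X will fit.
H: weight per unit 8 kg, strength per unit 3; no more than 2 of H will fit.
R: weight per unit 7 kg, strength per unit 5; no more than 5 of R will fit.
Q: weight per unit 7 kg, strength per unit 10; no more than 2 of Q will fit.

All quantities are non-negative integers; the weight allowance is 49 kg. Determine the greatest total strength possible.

53

2×X, 4×R, and 2×Q: weight 48 ≤ 49, strength 2·6 + 4·5 + 2·10 = 52.
3×X, 3×R, and 2×Q: weight 44 ≤ 49, strength 3·6 + 3·5 + 2·10 = 53.
Best is 53.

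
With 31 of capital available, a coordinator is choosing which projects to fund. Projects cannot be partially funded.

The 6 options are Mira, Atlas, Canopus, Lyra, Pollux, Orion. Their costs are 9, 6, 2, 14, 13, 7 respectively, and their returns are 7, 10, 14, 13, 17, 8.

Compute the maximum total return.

49

Allowing fractional choices, the relaxed optimum would be about 51.8, but projects are indivisible.
Atlas + Canopus + Pollux + Orion: cost 6 + 2 + 13 + 7 = 28 ≤ 31, return 10 + 14 + 17 + 8 = 49.
Mira + Canopus + Pollux + Orion: cost 9 + 2 + 13 + 7 = 31 ≤ 31, return 7 + 14 + 17 + 8 = 46.
Mira + Atlas + Canopus + Pollux: cost 9 + 6 + 2 + 13 = 30 ≤ 31, return 7 + 10 + 14 + 17 = 48.
Best is Atlas, Canopus, Pollux, and Orion with total return 49.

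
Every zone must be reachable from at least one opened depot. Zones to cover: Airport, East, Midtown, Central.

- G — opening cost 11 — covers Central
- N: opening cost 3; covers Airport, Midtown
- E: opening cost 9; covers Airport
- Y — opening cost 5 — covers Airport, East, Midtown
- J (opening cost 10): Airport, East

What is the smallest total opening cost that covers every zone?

16

The greedy cost-per-new-zone heuristic would pick N, Y, and G for 19, but a cheaper cover exists.
Choose G and Y: together they cover Airport, East, Midtown, Central — every zone.
Total opening cost: 11 + 5 = 16.
No cover costs less than 16.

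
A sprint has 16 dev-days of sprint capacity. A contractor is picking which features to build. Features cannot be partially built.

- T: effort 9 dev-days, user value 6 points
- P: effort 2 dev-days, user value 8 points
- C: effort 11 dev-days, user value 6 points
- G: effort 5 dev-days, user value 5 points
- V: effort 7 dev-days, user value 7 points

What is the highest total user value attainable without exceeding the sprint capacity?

Allowing fractional choices, the relaxed optimum would be about 21.3, but features are indivisible.
T + P + G: effort 9 + 2 + 5 = 16 ≤ 16, user value 6 + 8 + 5 = 19.
P + G + V: effort 2 + 5 + 7 = 14 ≤ 16, user value 8 + 5 + 7 = 20.
Best is P, G, and V with total user value 20.

20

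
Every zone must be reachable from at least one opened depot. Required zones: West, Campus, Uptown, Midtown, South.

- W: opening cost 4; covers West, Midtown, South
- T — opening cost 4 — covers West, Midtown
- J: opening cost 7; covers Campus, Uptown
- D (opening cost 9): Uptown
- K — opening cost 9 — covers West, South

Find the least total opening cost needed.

Choose W and J: together they cover West, Campus, Uptown, Midtown, South — every zone.
Total opening cost: 4 + 7 = 11.
No cover costs less than 11.

11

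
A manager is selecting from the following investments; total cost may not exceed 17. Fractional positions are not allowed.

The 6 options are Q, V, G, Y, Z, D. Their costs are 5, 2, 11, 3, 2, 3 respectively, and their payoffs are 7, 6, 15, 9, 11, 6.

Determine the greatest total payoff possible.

Allowing fractional choices, the relaxed optimum would be about 41.7, but investments are indivisible.
Q + V + Y + Z + D: cost 5 + 2 + 3 + 2 + 3 = 15 ≤ 17, payoff 7 + 6 + 9 + 11 + 6 = 39.
Q + V + Y + Z: cost 5 + 2 + 3 + 2 = 12 ≤ 17, payoff 7 + 6 + 9 + 11 = 33.
G + Y + Z: cost 11 + 3 + 2 = 16 ≤ 17, payoff 15 + 9 + 11 = 35.
Best is Q, V, Y, Z, and D with total payoff 39.

39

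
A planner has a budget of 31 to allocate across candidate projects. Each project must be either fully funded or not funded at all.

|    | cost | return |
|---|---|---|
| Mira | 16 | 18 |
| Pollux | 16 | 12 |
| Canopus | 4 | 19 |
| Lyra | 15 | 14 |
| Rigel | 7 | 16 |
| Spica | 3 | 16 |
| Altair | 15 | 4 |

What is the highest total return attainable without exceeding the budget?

69

Allowing fractional choices, the relaxed optimum would be about 69.9, but projects are indivisible.
Mira + Canopus + Rigel + Spica: cost 16 + 4 + 7 + 3 = 30 ≤ 31, return 18 + 19 + 16 + 16 = 69.
Pollux + Canopus + Rigel + Spica: cost 16 + 4 + 7 + 3 = 30 ≤ 31, return 12 + 19 + 16 + 16 = 63.
Canopus + Lyra + Rigel + Spica: cost 4 + 15 + 7 + 3 = 29 ≤ 31, return 19 + 14 + 16 + 16 = 65.
Best is Mira, Canopus, Rigel, and Spica with total return 69.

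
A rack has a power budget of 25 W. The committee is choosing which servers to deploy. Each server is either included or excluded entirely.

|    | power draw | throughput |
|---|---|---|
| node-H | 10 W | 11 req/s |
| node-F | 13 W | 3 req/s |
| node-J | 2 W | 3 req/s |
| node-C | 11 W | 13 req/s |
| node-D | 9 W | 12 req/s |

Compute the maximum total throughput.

node-H + node-J + node-C: power draw 10 + 2 + 11 = 23 ≤ 25, throughput 11 + 3 + 13 = 27.
node-H + node-J + node-D: power draw 10 + 2 + 9 = 21 ≤ 25, throughput 11 + 3 + 12 = 26.
node-J + node-C + node-D: power draw 2 + 11 + 9 = 22 ≤ 25, throughput 3 + 13 + 12 = 28.
Best is node-J, node-C, and node-D with total throughput 28.

28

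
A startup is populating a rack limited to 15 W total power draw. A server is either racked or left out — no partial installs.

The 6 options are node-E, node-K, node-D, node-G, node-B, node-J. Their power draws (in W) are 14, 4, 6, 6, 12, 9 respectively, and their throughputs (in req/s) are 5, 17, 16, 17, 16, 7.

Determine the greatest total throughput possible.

34

node-K + node-D: power draw 4 + 6 = 10 ≤ 15, throughput 17 + 16 = 33.
node-D + node-G: power draw 6 + 6 = 12 ≤ 15, throughput 16 + 17 = 33.
node-K + node-G: power draw 4 + 6 = 10 ≤ 15, throughput 17 + 17 = 34.
Best is node-K and node-G with total throughput 34.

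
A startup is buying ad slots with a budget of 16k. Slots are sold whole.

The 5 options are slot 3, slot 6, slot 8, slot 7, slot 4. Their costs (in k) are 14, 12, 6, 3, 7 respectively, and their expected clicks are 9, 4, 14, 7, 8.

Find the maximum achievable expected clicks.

29

Treat it as a binary knapsack problem.
slot 8 + slot 7 + slot 4: cost 6 + 3 + 7 = 16 ≤ 16, expected clicks 14 + 7 + 8 = 29.
slot 8 + slot 4: cost 6 + 7 = 13 ≤ 16, expected clicks 14 + 8 = 22.
Best is slot 8, slot 7, and slot 4 with total expected clicks 29.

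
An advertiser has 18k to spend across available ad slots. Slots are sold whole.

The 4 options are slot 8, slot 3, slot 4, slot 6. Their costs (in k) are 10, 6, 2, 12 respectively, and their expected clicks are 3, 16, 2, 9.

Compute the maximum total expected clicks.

Allowing fractional choices, the relaxed optimum would be about 25.5, but ad slots are indivisible.
slot 8 + slot 3 + slot 4: cost 10 + 6 + 2 = 18 ≤ 18, expected clicks 3 + 16 + 2 = 21.
slot 3 + slot 6: cost 6 + 12 = 18 ≤ 18, expected clicks 16 + 9 = 25.
Best is slot 3 and slot 6 with total expected clicks 25.

25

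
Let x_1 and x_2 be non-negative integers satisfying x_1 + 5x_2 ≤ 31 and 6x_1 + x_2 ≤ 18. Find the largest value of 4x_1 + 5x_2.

Relaxing integrality, the LP optimum is 37.10 at (x_1,x_2) = (2.03, 5.79), which is not an integer point.
(x_1,x_2)=(1,6): 1·1+5·6=31≤31, 6·1+1·6=12≤18, objective 34.
(x_1,x_2)=(2,5): 1·2+5·5=27≤31, 6·2+1·5=17≤18, objective 33.
(x_1,x_2)=(0,6): 1·0+5·6=30≤31, 6·0+1·6=6≤18, objective 30.
Maximum is 34 at (x_1,x_2)=(1,6).

34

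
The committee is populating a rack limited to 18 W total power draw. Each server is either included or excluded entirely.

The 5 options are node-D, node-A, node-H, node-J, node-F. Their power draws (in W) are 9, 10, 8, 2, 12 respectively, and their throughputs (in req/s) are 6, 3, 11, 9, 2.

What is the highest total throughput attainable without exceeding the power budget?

node-D + node-H: power draw 9 + 8 = 17 ≤ 18, throughput 6 + 11 = 17.
node-D + node-J: power draw 9 + 2 = 11 ≤ 18, throughput 6 + 9 = 15.
node-H + node-J: power draw 8 + 2 = 10 ≤ 18, throughput 11 + 9 = 20.
Best is node-H and node-J with total throughput 20.

20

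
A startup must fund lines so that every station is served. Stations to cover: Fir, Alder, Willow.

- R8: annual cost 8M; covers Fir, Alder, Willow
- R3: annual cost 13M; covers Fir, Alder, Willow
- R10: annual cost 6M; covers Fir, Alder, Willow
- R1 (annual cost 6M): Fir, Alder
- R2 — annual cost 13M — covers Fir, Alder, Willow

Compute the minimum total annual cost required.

R10 alone covers Fir, Alder, Willow — every station.
Total annual cost: 6.
No cover costs less than 6.

6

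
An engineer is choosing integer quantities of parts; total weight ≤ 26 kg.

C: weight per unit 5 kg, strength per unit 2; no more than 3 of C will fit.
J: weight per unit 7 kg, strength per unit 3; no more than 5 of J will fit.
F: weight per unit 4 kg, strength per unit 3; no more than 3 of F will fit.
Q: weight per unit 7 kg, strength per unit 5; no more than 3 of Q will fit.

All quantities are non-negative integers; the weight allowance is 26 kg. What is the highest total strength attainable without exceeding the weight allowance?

This is a bounded integer knapsack.
F has the best ratio (3/4); taking only F gives at most 3×3 = 9 (stopped by the supply cap of 3).
Mixing does better — 3×F and 2×Q: weight 26 ≤ 26, strength 3·3 + 2·5 = 19.

19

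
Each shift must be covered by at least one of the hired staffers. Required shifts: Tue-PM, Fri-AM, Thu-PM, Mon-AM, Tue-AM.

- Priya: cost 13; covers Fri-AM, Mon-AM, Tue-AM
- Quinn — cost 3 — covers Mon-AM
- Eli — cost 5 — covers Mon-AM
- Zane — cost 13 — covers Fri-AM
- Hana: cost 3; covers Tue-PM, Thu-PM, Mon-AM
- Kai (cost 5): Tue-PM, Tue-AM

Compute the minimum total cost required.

This is a weighted set-cover instance.
The greedy cost-per-new-shift heuristic would pick Hana, Kai, and Priya for 21, but a cheaper cover exists.
Choose Priya and Hana: together they cover Tue-PM, Fri-AM, Thu-PM, Mon-AM, Tue-AM — every shift.
Total cost: 13 + 3 = 16.
No cover costs less than 16.

16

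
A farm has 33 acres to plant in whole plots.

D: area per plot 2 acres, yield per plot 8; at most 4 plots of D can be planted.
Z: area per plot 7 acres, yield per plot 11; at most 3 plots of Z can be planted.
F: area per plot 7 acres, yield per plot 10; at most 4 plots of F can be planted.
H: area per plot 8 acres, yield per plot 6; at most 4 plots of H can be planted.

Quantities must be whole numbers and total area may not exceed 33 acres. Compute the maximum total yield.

65

D has the best ratio (8/2); taking only D gives at most 4×8 = 32 (stopped by the supply cap of 4).
Mixing does better — 4×D and 3×Z: area 29 ≤ 33, yield 4·8 + 3·11 = 65.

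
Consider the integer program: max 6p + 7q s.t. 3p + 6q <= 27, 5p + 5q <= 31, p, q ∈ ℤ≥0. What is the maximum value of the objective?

39

(p,q)=(3,3) is feasible, giving 39.
(p,q)=(4,2) is feasible, giving 38.
(p,q)=(2,3) is feasible, giving 33.
(p,q)=(3,2) is feasible, giving 32.
Maximum is 39 at (p,q)=(3,3).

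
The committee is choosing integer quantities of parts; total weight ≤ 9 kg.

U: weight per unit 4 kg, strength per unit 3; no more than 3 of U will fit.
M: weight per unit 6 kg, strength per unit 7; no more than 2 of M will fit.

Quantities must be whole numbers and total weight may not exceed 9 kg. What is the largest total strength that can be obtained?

7

M has the best ratio (7/6); taking only M gives at most 1×7 = 7 (stopped by the weight limit).
Optimal: 1×M: weight 6 ≤ 9, strength 1·7 = 7.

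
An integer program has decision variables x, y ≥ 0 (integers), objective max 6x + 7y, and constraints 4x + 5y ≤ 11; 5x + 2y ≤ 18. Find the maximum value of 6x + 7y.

14

(x,y)=(0,2): 4·0+5·2=10≤11, 5·0+2·2=4≤18, objective 14.
(x,y)=(1,1): 4·1+5·1=9≤11, 5·1+2·1=7≤18, objective 13.
(x,y)=(2,0): 4·2+5·0=8≤11, 5·2+2·0=10≤18, objective 12.
Maximum is 14 at (x,y)=(0,2).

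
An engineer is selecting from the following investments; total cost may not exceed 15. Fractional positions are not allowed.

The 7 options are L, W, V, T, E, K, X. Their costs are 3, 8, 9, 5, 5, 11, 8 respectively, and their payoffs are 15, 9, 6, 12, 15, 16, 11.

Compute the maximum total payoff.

42

This is an integer program with binary decision variables.
Take L, T, and E: cost 3 + 5 + 5 = 13 ≤ 15, payoff 15 + 12 + 15 = 42.
No other feasible combination does better.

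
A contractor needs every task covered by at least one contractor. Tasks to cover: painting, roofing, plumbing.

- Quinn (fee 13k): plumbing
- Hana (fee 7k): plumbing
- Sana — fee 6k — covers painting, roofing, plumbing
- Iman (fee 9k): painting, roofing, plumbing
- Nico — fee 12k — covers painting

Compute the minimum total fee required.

Sana alone covers painting, roofing, plumbing — every task.
Total fee: 6.
No cover costs less than 6.

6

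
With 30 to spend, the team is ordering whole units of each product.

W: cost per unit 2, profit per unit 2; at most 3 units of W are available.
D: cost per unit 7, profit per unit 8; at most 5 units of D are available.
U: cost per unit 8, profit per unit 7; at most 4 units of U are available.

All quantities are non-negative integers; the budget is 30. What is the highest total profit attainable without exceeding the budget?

34

4×D: cost 28 ≤ 30, profit 4·8 = 32.
1×W and 4×D: cost 30 ≤ 30, profit 1·2 + 4·8 = 34.
Best is 34.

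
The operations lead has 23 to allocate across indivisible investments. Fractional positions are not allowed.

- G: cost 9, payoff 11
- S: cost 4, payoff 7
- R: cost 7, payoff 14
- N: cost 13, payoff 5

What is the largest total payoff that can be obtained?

Allowing fractional choices, the relaxed optimum would be about 33.2, but investments are indivisible.
G + R: cost 9 + 7 = 16 ≤ 23, payoff 11 + 14 = 25.
G + S + R: cost 9 + 4 + 7 = 20 ≤ 23, payoff 11 + 7 + 14 = 32.
Best is G, S, and R with total payoff 32.

32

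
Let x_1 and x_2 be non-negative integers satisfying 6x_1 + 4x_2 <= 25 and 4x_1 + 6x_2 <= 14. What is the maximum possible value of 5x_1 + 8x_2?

(x_1,x_2)=(2,1): 6·2+4·1=16≤25, 4·2+6·1=14≤14, objective 18.
(x_1,x_2)=(0,2): 6·0+4·2=8≤25, 4·0+6·2=12≤14, objective 16.
(x_1,x_2)=(3,0): 6·3+4·0=18≤25, 4·3+6·0=12≤14, objective 15.
Maximum is 18 at (x_1,x_2)=(2,1).

18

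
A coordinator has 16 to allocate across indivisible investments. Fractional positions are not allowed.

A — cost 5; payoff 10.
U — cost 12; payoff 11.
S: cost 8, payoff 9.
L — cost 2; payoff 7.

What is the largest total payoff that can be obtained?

26

Treat it as a binary knapsack problem.
Take A, S, and L: cost 5 + 8 + 2 = 15 ≤ 16, payoff 10 + 9 + 7 = 26.
No other feasible combination does better.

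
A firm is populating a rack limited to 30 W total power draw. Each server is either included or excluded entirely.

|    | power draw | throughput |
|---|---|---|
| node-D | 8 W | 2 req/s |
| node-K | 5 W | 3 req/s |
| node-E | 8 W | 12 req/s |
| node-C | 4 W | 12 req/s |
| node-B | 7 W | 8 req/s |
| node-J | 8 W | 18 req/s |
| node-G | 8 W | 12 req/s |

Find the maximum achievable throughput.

node-C + node-B + node-J + node-G: power draw 4 + 7 + 8 + 8 = 27 ≤ 30, throughput 12 + 8 + 18 + 12 = 50.
node-E + node-C + node-J + node-G: power draw 8 + 4 + 8 + 8 = 28 ≤ 30, throughput 12 + 12 + 18 + 12 = 54.
node-E + node-C + node-B + node-J: power draw 8 + 4 + 7 + 8 = 27 ≤ 30, throughput 12 + 12 + 8 + 18 = 50.
Best is node-E, node-C, node-J, and node-G with total throughput 54.

54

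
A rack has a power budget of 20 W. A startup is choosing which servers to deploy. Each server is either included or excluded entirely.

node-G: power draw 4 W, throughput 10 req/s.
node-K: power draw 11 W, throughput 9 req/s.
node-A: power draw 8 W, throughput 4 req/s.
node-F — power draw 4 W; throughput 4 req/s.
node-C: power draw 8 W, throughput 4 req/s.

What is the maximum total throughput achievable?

23

This is a 0-1 knapsack instance.
Allowing fractional choices, the relaxed optimum would be about 23.5, but servers are indivisible.
node-G + node-K: power draw 4 + 11 = 15 ≤ 20, throughput 10 + 9 = 19.
node-G + node-K + node-F: power draw 4 + 11 + 4 = 19 ≤ 20, throughput 10 + 9 + 4 = 23.
Best is node-G, node-K, and node-F with total throughput 23.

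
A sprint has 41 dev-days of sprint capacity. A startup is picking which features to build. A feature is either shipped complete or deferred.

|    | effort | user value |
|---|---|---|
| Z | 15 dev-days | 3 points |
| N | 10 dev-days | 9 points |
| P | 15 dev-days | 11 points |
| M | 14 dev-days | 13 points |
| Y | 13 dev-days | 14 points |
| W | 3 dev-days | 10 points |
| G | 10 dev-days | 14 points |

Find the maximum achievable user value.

Take M, Y, W, and G: effort 14 + 13 + 3 + 10 = 40 ≤ 41, user value 13 + 14 + 10 + 14 = 51.
No other feasible combination does better.

51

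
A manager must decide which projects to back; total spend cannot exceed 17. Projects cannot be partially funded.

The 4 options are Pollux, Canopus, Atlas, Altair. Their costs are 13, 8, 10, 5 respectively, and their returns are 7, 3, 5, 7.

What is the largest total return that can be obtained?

12

Allowing fractional choices, the relaxed optimum would be about 13.5, but projects are indivisible.
Atlas + Altair: cost 10 + 5 = 15 ≤ 17, return 5 + 7 = 12.
Canopus + Altair: cost 8 + 5 = 13 ≤ 17, return 3 + 7 = 10.
Best is Atlas and Altair with total return 12.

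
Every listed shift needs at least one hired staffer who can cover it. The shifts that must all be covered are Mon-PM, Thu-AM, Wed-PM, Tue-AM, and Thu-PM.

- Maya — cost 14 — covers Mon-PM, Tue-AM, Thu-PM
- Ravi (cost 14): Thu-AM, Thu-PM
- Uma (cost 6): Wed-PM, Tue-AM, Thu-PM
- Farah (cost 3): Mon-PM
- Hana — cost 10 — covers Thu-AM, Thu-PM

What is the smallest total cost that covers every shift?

19

Choose Uma, Farah, and Hana: together they cover Mon-PM, Thu-AM, Wed-PM, Tue-AM, Thu-PM — every shift.
Total cost: 6 + 3 + 10 = 19.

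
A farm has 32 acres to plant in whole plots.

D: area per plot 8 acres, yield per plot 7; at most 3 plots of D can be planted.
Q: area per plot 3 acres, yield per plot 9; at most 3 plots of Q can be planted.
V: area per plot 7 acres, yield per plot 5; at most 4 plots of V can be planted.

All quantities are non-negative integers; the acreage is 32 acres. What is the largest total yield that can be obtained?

46

This is a bounded integer knapsack.
2×D, 3×Q, and 1×V: area 32 ≤ 32, yield 2·7 + 3·9 + 1·5 = 46.
1×D, 3×Q, and 2×V: area 31 ≤ 32, yield 1·7 + 3·9 + 2·5 = 44.
Best is 46.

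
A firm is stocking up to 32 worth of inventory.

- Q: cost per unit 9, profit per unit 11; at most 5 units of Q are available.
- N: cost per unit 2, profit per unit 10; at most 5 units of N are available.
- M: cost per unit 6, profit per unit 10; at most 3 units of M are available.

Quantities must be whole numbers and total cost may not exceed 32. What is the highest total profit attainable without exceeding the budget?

81

N has the best ratio (10/2); taking only N gives at most 5×10 = 50 (stopped by the supply cap of 5).
Mixing does better — 1×Q, 5×N, and 2×M: cost 31 ≤ 32, profit 1·11 + 5·10 + 2·10 = 81.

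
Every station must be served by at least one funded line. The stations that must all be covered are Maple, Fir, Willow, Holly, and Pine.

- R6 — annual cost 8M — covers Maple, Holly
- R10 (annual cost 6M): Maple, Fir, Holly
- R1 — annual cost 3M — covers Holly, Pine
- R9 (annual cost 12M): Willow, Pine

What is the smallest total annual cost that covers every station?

18

The greedy cost-per-new-station heuristic would pick R1, R10, and R9 for 21, but a cheaper cover exists.
Choose R10 and R9: together they cover Maple, Fir, Willow, Holly, Pine — every station.
Total annual cost: 6 + 12 = 18.
No cover costs less than 18.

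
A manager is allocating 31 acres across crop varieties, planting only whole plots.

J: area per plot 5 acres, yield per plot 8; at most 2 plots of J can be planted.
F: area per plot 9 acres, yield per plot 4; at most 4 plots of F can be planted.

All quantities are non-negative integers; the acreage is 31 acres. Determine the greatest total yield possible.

This is a bounded integer knapsack.
J has the best ratio (8/5); taking only J gives at most 2×8 = 16 (stopped by the supply cap of 2).
Mixing does better — 2×J and 2×F: area 28 ≤ 31, yield 2·8 + 2·4 = 24.

24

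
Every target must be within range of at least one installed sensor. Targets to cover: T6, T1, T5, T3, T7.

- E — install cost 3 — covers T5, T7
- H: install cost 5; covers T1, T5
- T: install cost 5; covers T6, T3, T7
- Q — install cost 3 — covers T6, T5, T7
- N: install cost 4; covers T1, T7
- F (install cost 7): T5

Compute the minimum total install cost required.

Choose H and T: together they cover T6, T1, T5, T3, T7 — every target.
Total install cost: 5 + 5 = 10.

10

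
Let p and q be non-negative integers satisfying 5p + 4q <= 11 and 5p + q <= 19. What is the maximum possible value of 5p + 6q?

12

The continuous relaxation peaks at (0, 2.75) with value 16.50; rounding to a feasible lattice point costs some objective.
(p,q)=(0,2): 5·0+4·2=8≤11, 5·0+1·2=2≤19, objective 12.
(p,q)=(1,1): 5·1+4·1=9≤11, 5·1+1·1=6≤19, objective 11.
(p,q)=(0,1): 5·0+4·1=4≤11, 5·0+1·1=1≤19, objective 6.
Maximum is 12 at (p,q)=(0,2).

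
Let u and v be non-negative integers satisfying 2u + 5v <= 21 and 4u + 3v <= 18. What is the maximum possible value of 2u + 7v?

28

Relaxing integrality, the LP optimum is 29.40 at (u,v) = (0, 4.2), which is not an integer point.
(u,v)=(0,4) is feasible, giving 28.
(u,v)=(1,3) is feasible, giving 23.
(u,v)=(0,3) is feasible, giving 21.
No feasible integer point exceeds 28.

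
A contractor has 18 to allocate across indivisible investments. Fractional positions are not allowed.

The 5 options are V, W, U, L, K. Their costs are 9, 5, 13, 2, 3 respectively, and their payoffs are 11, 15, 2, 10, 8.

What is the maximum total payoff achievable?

V + W + L: cost 9 + 5 + 2 = 16 ≤ 18, payoff 11 + 15 + 10 = 36.
W + L + K: cost 5 + 2 + 3 = 10 ≤ 18, payoff 15 + 10 + 8 = 33.
V + W + K: cost 9 + 5 + 3 = 17 ≤ 18, payoff 11 + 15 + 8 = 34.
Best is V, W, and L with total payoff 36.

36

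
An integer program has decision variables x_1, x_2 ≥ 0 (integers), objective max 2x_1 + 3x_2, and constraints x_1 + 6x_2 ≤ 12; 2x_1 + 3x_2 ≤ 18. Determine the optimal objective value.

(x_1,x_2)=(9,0): 1·9+6·0=9≤12, 2·9+3·0=18≤18, objective 18.
(x_1,x_2)=(8,0): 1·8+6·0=8≤12, 2·8+3·0=16≤18, objective 16.
No feasible integer point exceeds 18.

18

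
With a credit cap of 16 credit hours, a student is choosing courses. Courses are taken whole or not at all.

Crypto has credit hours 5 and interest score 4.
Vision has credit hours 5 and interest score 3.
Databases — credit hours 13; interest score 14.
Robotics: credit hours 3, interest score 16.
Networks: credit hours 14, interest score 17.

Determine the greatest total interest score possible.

30

Allowing fractional choices, the relaxed optimum would be about 31.8, but courses are indivisible.
Crypto + Vision + Robotics: credit hours 5 + 5 + 3 = 13 ≤ 16, interest score 4 + 3 + 16 = 23.
Databases + Robotics: credit hours 13 + 3 = 16 ≤ 16, interest score 14 + 16 = 30.
Best is Databases and Robotics with total interest score 30.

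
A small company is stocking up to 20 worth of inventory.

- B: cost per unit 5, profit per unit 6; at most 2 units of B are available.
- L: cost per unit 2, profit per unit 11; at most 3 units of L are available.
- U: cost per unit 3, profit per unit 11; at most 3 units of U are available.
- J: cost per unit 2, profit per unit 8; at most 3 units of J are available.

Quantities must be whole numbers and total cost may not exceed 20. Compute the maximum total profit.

82

This is a bounded integer knapsack.
L has the best ratio (11/2); taking only L gives at most 3×11 = 33 (stopped by the supply cap of 3).
Mixing does better — 3×L, 3×U, and 2×J: cost 19 ≤ 20, profit 3·11 + 3·11 + 2·8 = 82.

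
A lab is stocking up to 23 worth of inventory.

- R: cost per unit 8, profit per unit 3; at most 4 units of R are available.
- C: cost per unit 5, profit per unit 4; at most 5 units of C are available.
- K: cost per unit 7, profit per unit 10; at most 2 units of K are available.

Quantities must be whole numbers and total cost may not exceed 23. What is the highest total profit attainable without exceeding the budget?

K has the best ratio (10/7); taking only K gives at most 2×10 = 20 (stopped by the supply cap of 2).
Mixing does better — 1×C and 2×K: cost 19 ≤ 23, profit 1·4 + 2·10 = 24.

24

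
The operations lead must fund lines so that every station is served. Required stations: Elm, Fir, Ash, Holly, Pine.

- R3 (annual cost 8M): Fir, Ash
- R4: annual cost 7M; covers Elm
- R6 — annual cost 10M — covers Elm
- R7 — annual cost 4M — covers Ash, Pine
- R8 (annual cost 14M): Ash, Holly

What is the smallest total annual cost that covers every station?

33

This is a weighted set-cover instance.
Choose R3, R4, R7, and R8: together they cover Elm, Fir, Ash, Holly, Pine — every station.
Total annual cost: 8 + 7 + 4 + 14 = 33.
No cover costs less than 33.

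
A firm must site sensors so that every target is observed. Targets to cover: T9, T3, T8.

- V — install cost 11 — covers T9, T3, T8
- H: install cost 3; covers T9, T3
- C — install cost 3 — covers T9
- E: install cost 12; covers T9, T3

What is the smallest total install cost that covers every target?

This is a weighted set-cover instance.
The greedy cost-per-new-target heuristic would pick H and V for 14, but a cheaper cover exists.
V alone covers T9, T3, T8 — every target.
Total install cost: 11.
No cover costs less than 11.

11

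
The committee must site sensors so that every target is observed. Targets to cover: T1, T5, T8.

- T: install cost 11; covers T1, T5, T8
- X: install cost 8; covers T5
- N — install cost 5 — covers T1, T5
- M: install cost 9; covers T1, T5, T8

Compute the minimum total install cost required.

This is a weighted set-cover instance.
M alone covers T1, T5, T8 — every target.
Total install cost: 9.

9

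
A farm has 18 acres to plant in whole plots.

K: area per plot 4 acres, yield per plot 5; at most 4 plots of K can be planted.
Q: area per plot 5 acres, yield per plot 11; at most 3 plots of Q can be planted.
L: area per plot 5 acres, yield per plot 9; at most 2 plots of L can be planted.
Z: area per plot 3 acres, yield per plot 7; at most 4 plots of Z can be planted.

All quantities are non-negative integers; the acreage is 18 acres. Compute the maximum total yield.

This is a bounded integer knapsack.
Z has the best ratio (7/3); taking only Z gives at most 4×7 = 28 (stopped by the supply cap of 4).
Mixing does better — 3×Q and 1×Z: area 18 ≤ 18, yield 3·11 + 1·7 = 40.

40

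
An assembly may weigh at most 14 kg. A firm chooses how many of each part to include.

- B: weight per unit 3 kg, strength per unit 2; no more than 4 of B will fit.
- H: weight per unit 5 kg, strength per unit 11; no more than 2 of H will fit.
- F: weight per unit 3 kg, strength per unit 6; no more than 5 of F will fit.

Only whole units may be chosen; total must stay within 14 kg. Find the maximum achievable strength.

29

This is a bounded integer knapsack.
H has the best ratio (11/5); taking only H gives at most 2×11 = 22 (stopped by the weight limit).
Mixing does better — 1×H and 3×F: weight 14 ≤ 14, strength 1·11 + 3·6 = 29.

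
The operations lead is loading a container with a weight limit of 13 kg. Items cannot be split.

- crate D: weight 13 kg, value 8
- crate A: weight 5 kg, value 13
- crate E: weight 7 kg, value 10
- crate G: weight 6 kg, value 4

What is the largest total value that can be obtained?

crate E + crate G: weight 7 + 6 = 13 ≤ 13, value 10 + 4 = 14.
crate A + crate G: weight 5 + 6 = 11 ≤ 13, value 13 + 4 = 17.
crate A + crate E: weight 5 + 7 = 12 ≤ 13, value 13 + 10 = 23.
Best is crate A and crate E with total value 23.

23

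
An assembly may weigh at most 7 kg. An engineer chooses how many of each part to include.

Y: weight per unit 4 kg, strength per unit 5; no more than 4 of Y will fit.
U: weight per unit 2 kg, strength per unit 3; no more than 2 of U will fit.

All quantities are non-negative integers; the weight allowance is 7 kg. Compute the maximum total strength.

U has the best ratio (3/2); taking only U gives at most 2×3 = 6 (stopped by the supply cap of 2).
Mixing does better — 1×Y and 1×U: weight 6 ≤ 7, strength 1·5 + 1·3 = 8.

8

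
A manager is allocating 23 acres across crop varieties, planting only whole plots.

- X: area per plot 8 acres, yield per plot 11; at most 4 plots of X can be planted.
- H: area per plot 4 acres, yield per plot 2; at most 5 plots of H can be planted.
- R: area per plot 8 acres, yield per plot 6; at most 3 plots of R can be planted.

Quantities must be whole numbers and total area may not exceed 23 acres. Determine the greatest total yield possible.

24

2×X: area 16 ≤ 23, yield 2·11 = 22.
2×X and 1×H: area 20 ≤ 23, yield 2·11 + 1·2 = 24.
Best is 24.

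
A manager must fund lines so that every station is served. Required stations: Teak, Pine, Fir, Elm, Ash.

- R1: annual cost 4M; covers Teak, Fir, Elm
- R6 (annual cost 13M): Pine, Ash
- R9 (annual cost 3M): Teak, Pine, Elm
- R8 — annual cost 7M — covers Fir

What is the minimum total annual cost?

The greedy cost-per-new-station heuristic would pick R9, R1, and R6 for 20, but a cheaper cover exists.
Choose R1 and R6: together they cover Teak, Pine, Fir, Elm, Ash — every station.
Total annual cost: 4 + 13 = 17.
No cover costs less than 17.

17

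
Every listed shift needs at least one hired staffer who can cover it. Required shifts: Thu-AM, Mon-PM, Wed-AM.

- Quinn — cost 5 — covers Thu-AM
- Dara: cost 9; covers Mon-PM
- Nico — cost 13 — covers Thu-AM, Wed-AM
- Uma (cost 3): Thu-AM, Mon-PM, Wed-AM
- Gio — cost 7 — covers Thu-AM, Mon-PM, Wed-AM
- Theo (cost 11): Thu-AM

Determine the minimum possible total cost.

3

Uma alone covers Thu-AM, Mon-PM, Wed-AM — every shift.
Total cost: 3.
No cover costs less than 3.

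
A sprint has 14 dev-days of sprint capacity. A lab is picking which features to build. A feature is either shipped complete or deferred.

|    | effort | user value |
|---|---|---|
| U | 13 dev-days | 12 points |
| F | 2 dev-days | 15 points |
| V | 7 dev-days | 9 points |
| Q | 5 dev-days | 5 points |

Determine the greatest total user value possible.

29

F + V: effort 2 + 7 = 9 ≤ 14, user value 15 + 9 = 24.
F + V + Q: effort 2 + 7 + 5 = 14 ≤ 14, user value 15 + 9 + 5 = 29.
F + Q: effort 2 + 5 = 7 ≤ 14, user value 15 + 5 = 20.
Best is F, V, and Q with total user value 29.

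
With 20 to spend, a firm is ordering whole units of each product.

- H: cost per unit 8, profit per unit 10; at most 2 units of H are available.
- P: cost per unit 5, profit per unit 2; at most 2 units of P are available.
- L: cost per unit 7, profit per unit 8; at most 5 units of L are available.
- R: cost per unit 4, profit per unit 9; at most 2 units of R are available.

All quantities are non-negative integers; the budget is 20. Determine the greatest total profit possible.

29

1×P, 1×L, and 2×R: cost 20 ≤ 20, profit 1·2 + 1·8 + 2·9 = 28.
2×H and 1×R: cost 20 ≤ 20, profit 2·10 + 1·9 = 29.
Best is 29.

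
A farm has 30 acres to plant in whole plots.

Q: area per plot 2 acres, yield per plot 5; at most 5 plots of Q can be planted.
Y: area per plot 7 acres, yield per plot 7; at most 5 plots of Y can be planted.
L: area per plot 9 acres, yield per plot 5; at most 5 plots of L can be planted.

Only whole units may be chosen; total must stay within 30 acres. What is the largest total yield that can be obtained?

Q has the best ratio (5/2); taking only Q gives at most 5×5 = 25 (stopped by the supply cap of 5).
Mixing does better — 4×Q and 3×Y: area 29 ≤ 30, yield 4·5 + 3·7 = 41.

41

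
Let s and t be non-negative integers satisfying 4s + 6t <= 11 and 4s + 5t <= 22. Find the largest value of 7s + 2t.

(s,t)=(2,0) is feasible, giving 14.
(s,t)=(1,1) is feasible, giving 9.
(s,t)=(1,0) is feasible, giving 7.
The best lattice point is (2,0), giving 14.

14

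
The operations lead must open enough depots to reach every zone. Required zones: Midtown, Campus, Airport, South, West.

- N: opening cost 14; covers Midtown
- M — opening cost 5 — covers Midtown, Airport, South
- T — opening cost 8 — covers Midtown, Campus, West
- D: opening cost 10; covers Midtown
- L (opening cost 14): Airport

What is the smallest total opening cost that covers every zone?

13

Choose M and T: together they cover Midtown, Campus, Airport, South, West — every zone.
Total opening cost: 5 + 8 = 13.
No cover costs less than 13.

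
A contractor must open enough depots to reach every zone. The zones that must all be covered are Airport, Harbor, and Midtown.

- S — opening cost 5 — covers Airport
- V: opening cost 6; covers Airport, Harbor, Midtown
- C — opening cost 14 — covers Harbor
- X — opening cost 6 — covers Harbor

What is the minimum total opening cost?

6

V alone covers Airport, Harbor, Midtown — every zone.
Total opening cost: 6.
No cover costs less than 6.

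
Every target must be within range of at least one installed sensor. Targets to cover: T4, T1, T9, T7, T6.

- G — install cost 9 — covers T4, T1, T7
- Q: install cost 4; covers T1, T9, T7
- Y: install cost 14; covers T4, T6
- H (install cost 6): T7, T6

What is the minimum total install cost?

18

The greedy cost-per-new-target heuristic would pick Q, H, and G for 19, but a cheaper cover exists.
Choose Q and Y: together they cover T4, T1, T9, T7, T6 — every target.
Total install cost: 4 + 14 = 18.
No cover costs less than 18.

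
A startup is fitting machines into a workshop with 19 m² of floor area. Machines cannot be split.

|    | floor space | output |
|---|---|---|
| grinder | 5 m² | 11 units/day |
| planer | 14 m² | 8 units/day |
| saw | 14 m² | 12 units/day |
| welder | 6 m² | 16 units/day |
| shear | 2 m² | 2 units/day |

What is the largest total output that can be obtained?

29

grinder + welder: floor space 5 + 6 = 11 ≤ 19, output 11 + 16 = 27.
grinder + welder + shear: floor space 5 + 6 + 2 = 13 ≤ 19, output 11 + 16 + 2 = 29.
Best is grinder, welder, and shear with total output 29.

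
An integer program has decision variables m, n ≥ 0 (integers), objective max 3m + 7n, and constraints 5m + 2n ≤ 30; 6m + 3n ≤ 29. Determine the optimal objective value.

63

Relaxing integrality, the LP optimum is 67.67 at (m,n) = (0, 9.67), which is not an integer point.
(m,n)=(0,9): 5·0+2·9=18≤30, 6·0+3·9=27≤29, objective 63.
(m,n)=(0,8): 5·0+2·8=16≤30, 6·0+3·8=24≤29, objective 56.
Maximum is 63 at (m,n)=(0,9).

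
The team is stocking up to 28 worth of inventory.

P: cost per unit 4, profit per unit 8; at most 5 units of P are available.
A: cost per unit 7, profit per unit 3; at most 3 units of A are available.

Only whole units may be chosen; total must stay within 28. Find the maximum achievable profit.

43

5×P and 1×A: cost 27 ≤ 28, profit 5·8 + 1·3 = 43.
5×P: cost 20 ≤ 28, profit 5·8 = 40.
Best is 43.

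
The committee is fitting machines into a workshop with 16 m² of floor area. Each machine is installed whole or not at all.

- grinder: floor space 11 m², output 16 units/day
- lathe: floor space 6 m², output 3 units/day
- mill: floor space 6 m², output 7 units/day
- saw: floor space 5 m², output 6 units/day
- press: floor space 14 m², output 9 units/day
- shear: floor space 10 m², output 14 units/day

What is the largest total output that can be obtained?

Allowing fractional choices, the relaxed optimum would be about 23.0, but machines are indivisible.
saw + shear: floor space 5 + 10 = 15 ≤ 16, output 6 + 14 = 20.
mill + shear: floor space 6 + 10 = 16 ≤ 16, output 7 + 14 = 21.
grinder + saw: floor space 11 + 5 = 16 ≤ 16, output 16 + 6 = 22.
Best is grinder and saw with total output 22.

22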